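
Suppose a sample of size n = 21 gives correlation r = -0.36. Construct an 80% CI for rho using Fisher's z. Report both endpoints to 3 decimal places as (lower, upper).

(-0.591, -0.075)

Fisher z: z_r = atanh(r) = ½·ln((1+(-0.36))/(1−(-0.36))) = -0.376886
SE(z) = 1/√(n−3) = 1/√18 = 0.235702
80% ⇒ z* = 1.282; margin = 1.282·0.235702 = 0.302170
CI on z-scale: (-0.679056, -0.074716)
Back-transform: tanh(-0.679056) = -0.590905, tanh(-0.074716) = -0.074577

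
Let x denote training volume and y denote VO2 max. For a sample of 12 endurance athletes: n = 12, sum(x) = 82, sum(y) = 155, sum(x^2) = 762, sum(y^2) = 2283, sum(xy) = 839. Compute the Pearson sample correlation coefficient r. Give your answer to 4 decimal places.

-0.9250

S_xy = nΣxy − ΣxΣy = 12·839 − 82·155 = 10068 − 12710 = -2642
S_xx = nΣx² − (Σx)² = 12·762 − 82² = 9144 − 6724 = 2420
S_yy = nΣy² − (Σy)² = 12·2283 − 155² = 27396 − 24025 = 3371
r = S_xy / √(S_xx·S_yy) = -2642 / √(2420·3371) = -2642 / √8157820 = -2642 / 2856.1898 = -0.9250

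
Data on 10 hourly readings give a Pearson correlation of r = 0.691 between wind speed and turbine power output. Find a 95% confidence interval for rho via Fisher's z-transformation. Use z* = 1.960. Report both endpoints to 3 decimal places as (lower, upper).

Fisher z: z_r = atanh(r) = ½·ln((1+0.691)/(1−0.691)) = 0.849867
SE(z) = 1/√(n−3) = 1/√7 = 0.377964
95% ⇒ z* = 1.960; margin = 1.960·0.377964 = 0.740809
CI on z-scale: (0.109058, 1.590676)
Back-transform: tanh(0.109058) = 0.108628, tanh(1.590676) = 0.920253

(0.109, 0.920)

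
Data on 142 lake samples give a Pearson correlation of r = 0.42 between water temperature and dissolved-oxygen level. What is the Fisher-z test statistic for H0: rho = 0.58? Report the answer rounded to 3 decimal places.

Fisher z: atanh(0.42) = 0.447692, atanh(0.58) = 0.662463
z = (z_r − z_0)·√(n−3) = (0.447692 − 0.662463)·√139 = -0.214771 · 11.789826 = -2.532

-2.532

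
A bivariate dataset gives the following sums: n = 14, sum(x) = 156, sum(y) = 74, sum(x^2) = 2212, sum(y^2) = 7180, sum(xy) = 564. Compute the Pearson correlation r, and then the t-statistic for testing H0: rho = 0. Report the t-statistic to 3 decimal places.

-0.509

Numerator: nΣxy − (Σx)(Σy) = 14·564 − (156)(74) = -3648
Denominator: √[(nΣx²−(Σx)²)(nΣy²−(Σy)²)]
  nΣx²−(Σx)² = 14·2212 − 24336 = 6632;  nΣy²−(Σy)² = 14·7180 − 5476 = 95044
  √(6632·95044) = √630331808 = 25106.4097
r = -3648 / 25106.4097 = -0.1453
t = r·√(n−2)/√(1−r²) = -0.1453·√12 / √(1−0.021112) = -0.503334 / 0.989388 = -0.509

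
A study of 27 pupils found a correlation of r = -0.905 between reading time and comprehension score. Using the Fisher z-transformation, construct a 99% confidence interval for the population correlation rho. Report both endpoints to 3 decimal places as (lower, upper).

(-0.966, -0.750)

z_r = atanh(-0.905) = -1.499180;  SE = 1/√(n−3) = 1/√24 = 0.204124
z-limits: -1.499180 ± 2.576·0.204124 = -1.499180 ± 0.525823 = [-2.025003, -0.973357]
ρ-limits: (tanh -2.025003, tanh -0.973357) = (-0.966, -0.750)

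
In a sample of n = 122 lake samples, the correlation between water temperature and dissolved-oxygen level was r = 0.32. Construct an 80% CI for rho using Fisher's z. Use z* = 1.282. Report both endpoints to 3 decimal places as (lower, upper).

z_r = atanh(0.32) = 0.331647;  SE = 1/√(n−3) = 1/√119 = 0.091670
z-limits: 0.331647 ± 1.282·0.091670 = 0.331647 ± 0.117521 = [0.214126, 0.449168]
ρ-limits: (tanh 0.214126, tanh 0.449168) = (0.211, 0.421)

(0.211, 0.421)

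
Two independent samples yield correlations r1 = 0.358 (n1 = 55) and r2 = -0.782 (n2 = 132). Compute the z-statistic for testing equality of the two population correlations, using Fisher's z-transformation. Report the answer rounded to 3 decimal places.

8.676

z1 = atanh(0.358) = 0.374590,  z2 = atanh(-0.782) = -1.050498
SE = √(1/(n1−3) + 1/(n2−3)) = √(1/52 + 1/129) = √(0.0192308 + 0.0077519) = √0.0269827 = 0.164264
z = (z1 − z2)/SE = (0.374590 − (-1.050498)) / 0.164264 = 1.425088 / 0.164264 = 8.676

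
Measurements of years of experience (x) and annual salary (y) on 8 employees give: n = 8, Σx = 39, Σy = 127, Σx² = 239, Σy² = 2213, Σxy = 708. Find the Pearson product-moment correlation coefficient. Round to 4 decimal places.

0.9060

Numerator: nΣxy − (Σx)(Σy) = 8·708 − (39)(127) = 711
Denominator: √[(nΣx²−(Σx)²)(nΣy²−(Σy)²)]
  nΣx²−(Σx)² = 8·239 − 1521 = 391;  nΣy²−(Σy)² = 8·2213 − 16129 = 1575
  √(391·1575) = √615825 = 784.7452
r = 711 / 784.7452 = 0.9060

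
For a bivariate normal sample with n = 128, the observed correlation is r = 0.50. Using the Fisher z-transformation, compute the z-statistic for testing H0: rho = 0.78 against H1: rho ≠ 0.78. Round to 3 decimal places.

-5.546

z_r = atanh(0.50) = 0.549306,  z_0 = atanh(0.78) = 1.045371
SE = 1/√(n−3) = 1/√125 = 0.089443
z = (z_r − z_0)/SE = (0.549306 − 1.045371) / 0.089443 = -0.496065 / 0.089443 = -5.546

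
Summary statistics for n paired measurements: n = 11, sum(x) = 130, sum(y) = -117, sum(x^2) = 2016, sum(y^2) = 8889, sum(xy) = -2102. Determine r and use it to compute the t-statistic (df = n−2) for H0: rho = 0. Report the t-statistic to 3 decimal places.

S_xy = nΣxy − ΣxΣy = 11·(-2102) − 130·(-117) = -23122 − (-15210) = -7912
S_xx = nΣx² − (Σx)² = 11·2016 − 130² = 22176 − 16900 = 5276
S_yy = nΣy² − (Σy)² = 11·8889 − (-117)² = 97779 − 13689 = 84090
r = S_xy / √(S_xx·S_yy) = -7912 / √(5276·84090) = -7912 / √443658840 = -7912 / 21063.2106 = -0.3756
t = r·√(n−2)/√(1−r²) = -0.3756·√9 / √(1−0.141075) = -1.126800 / 0.926782 = -1.216

-1.216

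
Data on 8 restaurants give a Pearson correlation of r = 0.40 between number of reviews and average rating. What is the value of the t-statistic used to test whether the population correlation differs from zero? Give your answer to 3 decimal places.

1 − r² = 1 − 0.1600 = 0.8400;  √(1−r²) = 0.916515
√(n−2) = √6 = 2.449490
t = r·√(n−2)/√(1−r²) = 0.40 · 2.449490 / 0.916515 = 1.069

1.069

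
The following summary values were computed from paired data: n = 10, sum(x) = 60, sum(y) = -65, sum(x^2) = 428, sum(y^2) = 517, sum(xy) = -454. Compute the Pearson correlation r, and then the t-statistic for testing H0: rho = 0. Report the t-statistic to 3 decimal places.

Numerator: nΣxy − (Σx)(Σy) = 10·(-454) − (60)(-65) = -640
Denominator: √[(nΣx²−(Σx)²)(nΣy²−(Σy)²)]
  nΣx²−(Σx)² = 10·428 − 3600 = 680;  nΣy²−(Σy)² = 10·517 − 4225 = 945
  √(680·945) = √642600 = 801.6234
r = -640 / 801.6234 = -0.7984
t = r·√(n−2)/√(1−r²) = -0.7984·√8 / √(1−0.637443) = -2.258216 / 0.602127 = -3.750

-3.750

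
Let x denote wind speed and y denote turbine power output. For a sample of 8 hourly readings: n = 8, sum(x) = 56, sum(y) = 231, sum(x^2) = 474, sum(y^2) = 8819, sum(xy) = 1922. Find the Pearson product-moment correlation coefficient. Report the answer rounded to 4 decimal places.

S_xy = nΣxy − ΣxΣy = 8·1922 − 56·231 = 15376 − 12936 = 2440
S_xx = nΣx² − (Σx)² = 8·474 − 56² = 3792 − 3136 = 656
S_yy = nΣy² − (Σy)² = 8·8819 − 231² = 70552 − 53361 = 17191
r = S_xy / √(S_xx·S_yy) = 2440 / √(656·17191) = 2440 / √11277296 = 2440 / 3358.1685 = 0.7266

0.7266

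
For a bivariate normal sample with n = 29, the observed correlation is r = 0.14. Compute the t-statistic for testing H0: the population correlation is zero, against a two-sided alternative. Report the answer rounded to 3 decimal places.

0.735

1 − r² = 1 − 0.0196 = 0.9804;  √(1−r²) = 0.990152
√(n−2) = √27 = 5.196152
t = r·√(n−2)/√(1−r²) = 0.14 · 5.196152 / 0.990152 = 0.735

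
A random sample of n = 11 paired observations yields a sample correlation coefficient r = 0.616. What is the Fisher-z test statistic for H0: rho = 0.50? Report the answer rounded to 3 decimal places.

z_r = atanh(0.616) = 0.718533,  z_0 = atanh(0.50) = 0.549306
SE = 1/√(n−3) = 1/√8 = 0.353553
z = (z_r − z_0)/SE = (0.718533 − 0.549306) / 0.353553 = 0.169227 / 0.353553 = 0.479

0.479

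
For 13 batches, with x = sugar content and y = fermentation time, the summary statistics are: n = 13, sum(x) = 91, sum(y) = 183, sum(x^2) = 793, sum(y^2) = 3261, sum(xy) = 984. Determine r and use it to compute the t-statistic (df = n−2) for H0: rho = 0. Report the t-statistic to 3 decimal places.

S_xy = nΣxy − ΣxΣy = 13·984 − 91·183 = 12792 − 16653 = -3861
S_xx = nΣx² − (Σx)² = 13·793 − 91² = 10309 − 8281 = 2028
S_yy = nΣy² − (Σy)² = 13·3261 − 183² = 42393 − 33489 = 8904
r = S_xy / √(S_xx·S_yy) = -3861 / √(2028·8904) = -3861 / √18057312 = -3861 / 4249.3896 = -0.9086
t = r·√(n−2)/√(1−r²) = -0.9086·√11 / √(1−0.825554) = -3.013485 / 0.417667 = -7.215

-7.215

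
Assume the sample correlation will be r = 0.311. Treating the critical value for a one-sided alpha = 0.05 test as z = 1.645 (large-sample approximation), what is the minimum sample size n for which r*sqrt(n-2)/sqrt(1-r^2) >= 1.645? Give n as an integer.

28

r√(n−2)/√(1−r²) ≥ 1.645  ⇔  n−2 ≥ (1.645)²·(1−r²)/r²
(1−r²)/r² = (1−0.096721)/0.096721 = 9.3390
n ≥ 2 + 2.706025·9.3390 = 2 + 25.2716 = 27.2716
⌈27.2716⌉ = 28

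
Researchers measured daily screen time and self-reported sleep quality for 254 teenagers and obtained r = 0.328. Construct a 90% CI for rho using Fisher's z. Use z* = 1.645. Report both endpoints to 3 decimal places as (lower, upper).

Fisher z: z_r = atanh(r) = ½·ln((1+0.328)/(1−0.328)) = 0.340585
SE(z) = 1/√(n−3) = 1/√251 = 0.063119
90% ⇒ z* = 1.645; margin = 1.645·0.063119 = 0.103831
CI on z-scale: (0.236754, 0.444416)
Back-transform: tanh(0.236754) = 0.232427, tanh(0.444416) = 0.417298

(0.232, 0.417)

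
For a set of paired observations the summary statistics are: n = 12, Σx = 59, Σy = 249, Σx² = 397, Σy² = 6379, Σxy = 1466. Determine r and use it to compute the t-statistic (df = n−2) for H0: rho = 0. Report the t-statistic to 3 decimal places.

Numerator: nΣxy − (Σx)(Σy) = 12·1466 − (59)(249) = 2901
Denominator: √[(nΣx²−(Σx)²)(nΣy²−(Σy)²)]
  nΣx²−(Σx)² = 12·397 − 3481 = 1283;  nΣy²−(Σy)² = 12·6379 − 62001 = 14547
  √(1283·14547) = √18663801 = 4320.1621
r = 2901 / 4320.1621 = 0.6715
t = r·√(n−2)/√(1−r²) = 0.6715·√10 / √(1−0.450912) = 2.123469 / 0.741005 = 2.866

2.866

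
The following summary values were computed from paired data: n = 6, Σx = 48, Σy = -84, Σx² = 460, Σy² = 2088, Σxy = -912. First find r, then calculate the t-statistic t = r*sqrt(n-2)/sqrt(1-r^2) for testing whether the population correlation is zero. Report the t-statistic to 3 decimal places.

S_xy = nΣxy − ΣxΣy = 6·(-912) − 48·(-84) = -5472 − (-4032) = -1440
S_xx = nΣx² − (Σx)² = 6·460 − 48² = 2760 − 2304 = 456
S_yy = nΣy² − (Σy)² = 6·2088 − (-84)² = 12528 − 7056 = 5472
r = S_xy / √(S_xx·S_yy) = -1440 / √(456·5472) = -1440 / √2495232 = -1440 / 1579.6303 = -0.9116
t = r·√(n−2)/√(1−r²) = -0.9116·√4 / √(1−0.831015) = -1.823200 / 0.411078 = -4.435

-4.435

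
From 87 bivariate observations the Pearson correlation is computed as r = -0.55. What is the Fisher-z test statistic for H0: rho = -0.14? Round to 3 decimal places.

Fisher z: atanh(-0.55) = -0.618381, atanh(-0.14) = -0.140926
z = (z_r − z_0)·√(n−3) = (-0.618381 − (-0.140926))·√84 = -0.477455 · 9.165151 = -4.376

-4.376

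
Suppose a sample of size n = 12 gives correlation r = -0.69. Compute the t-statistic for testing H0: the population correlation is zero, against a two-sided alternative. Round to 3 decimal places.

-3.015

1 − r² = 1 − 0.4761 = 0.5239;  √(1−r²) = 0.723809
√(n−2) = √10 = 3.162278
t = r·√(n−2)/√(1−r²) = -0.69 · 3.162278 / 0.723809 = -3.015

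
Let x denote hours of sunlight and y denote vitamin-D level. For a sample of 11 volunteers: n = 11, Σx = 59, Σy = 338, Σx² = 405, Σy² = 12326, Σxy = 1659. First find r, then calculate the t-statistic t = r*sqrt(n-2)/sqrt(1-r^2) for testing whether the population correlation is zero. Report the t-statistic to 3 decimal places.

S_xy = nΣxy − ΣxΣy = 11·1659 − 59·338 = 18249 − 19942 = -1693
S_xx = nΣx² − (Σx)² = 11·405 − 59² = 4455 − 3481 = 974
S_yy = nΣy² − (Σy)² = 11·12326 − 338² = 135586 − 114244 = 21342
r = S_xy / √(S_xx·S_yy) = -1693 / √(974·21342) = -1693 / √20787108 = -1693 / 4559.2881 = -0.3713
t = r·√(n−2)/√(1−r²) = -0.3713·√9 / √(1−0.137864) = -1.113900 / 0.928513 = -1.200

-1.200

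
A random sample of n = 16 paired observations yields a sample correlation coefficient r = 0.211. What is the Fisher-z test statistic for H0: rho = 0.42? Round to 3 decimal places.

z_r = atanh(0.211) = 0.214218,  z_0 = atanh(0.42) = 0.447692
SE = 1/√(n−3) = 1/√13 = 0.277350
z = (z_r − z_0)/SE = (0.214218 − 0.447692) / 0.277350 = -0.233474 / 0.277350 = -0.842

-0.842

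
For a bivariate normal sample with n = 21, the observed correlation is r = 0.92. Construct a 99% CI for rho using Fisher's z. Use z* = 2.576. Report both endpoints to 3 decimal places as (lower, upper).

z_r = atanh(0.92) = 1.589027;  SE = 1/√(n−3) = 1/√18 = 0.235702
z-limits: 1.589027 ± 2.576·0.235702 = 1.589027 ± 0.607168 = [0.981859, 2.196195]
ρ-limits: (tanh 0.981859, tanh 2.196195) = (0.754, 0.976)

(0.754, 0.976)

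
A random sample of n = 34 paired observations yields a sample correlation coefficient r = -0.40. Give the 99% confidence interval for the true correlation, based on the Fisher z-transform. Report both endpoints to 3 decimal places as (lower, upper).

(-0.710, 0.039)

z_r = atanh(-0.40) = -0.423649;  SE = 1/√(n−3) = 1/√31 = 0.179605
z-limits: -0.423649 ± 2.576·0.179605 = -0.423649 ± 0.462662 = [-0.886311, 0.039013]
ρ-limits: (tanh -0.886311, tanh 0.039013) = (-0.710, 0.039)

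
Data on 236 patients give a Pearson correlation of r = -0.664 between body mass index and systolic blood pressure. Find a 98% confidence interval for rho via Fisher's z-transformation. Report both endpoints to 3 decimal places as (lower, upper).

z_r = atanh(-0.664) = -0.799934;  SE = 1/√(n−3) = 1/√233 = 0.065512
z-limits: -0.799934 ± 2.326·0.065512 = -0.799934 ± 0.152381 = [-0.952315, -0.647553]
ρ-limits: (tanh -0.952315, tanh -0.647553) = (-0.741, -0.570)

(-0.741, -0.570)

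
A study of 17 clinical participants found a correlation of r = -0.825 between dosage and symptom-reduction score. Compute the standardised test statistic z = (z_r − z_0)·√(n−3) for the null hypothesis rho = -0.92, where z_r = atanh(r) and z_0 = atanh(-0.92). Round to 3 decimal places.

1.559

z_r = atanh(-0.825) = -1.172275,  z_0 = atanh(-0.92) = -1.589027
SE = 1/√(n−3) = 1/√14 = 0.267261
z = (z_r − z_0)/SE = (-1.172275 − (-1.589027)) / 0.267261 = 0.416752 / 0.267261 = 1.559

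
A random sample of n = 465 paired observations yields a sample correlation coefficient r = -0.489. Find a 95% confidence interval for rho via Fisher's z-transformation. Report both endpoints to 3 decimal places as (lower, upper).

(-0.555, -0.417)

z_r = atanh(-0.489) = -0.534745;  SE = 1/√(n−3) = 1/√462 = 0.046524
z-limits: -0.534745 ± 1.960·0.046524 = -0.534745 ± 0.091187 = [-0.625932, -0.443558]
ρ-limits: (tanh -0.625932, tanh -0.443558) = (-0.555, -0.417)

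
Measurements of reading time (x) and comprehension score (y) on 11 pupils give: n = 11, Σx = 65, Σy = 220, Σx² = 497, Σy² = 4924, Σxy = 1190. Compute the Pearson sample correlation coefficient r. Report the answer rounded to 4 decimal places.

-0.4522

S_xy = nΣxy − ΣxΣy = 11·1190 − 65·220 = 13090 − 14300 = -1210
S_xx = nΣx² − (Σx)² = 11·497 − 65² = 5467 − 4225 = 1242
S_yy = nΣy² − (Σy)² = 11·4924 − 220² = 54164 − 48400 = 5764
r = S_xy / √(S_xx·S_yy) = -1210 / √(1242·5764) = -1210 / √7158888 = -1210 / 2675.6098 = -0.4522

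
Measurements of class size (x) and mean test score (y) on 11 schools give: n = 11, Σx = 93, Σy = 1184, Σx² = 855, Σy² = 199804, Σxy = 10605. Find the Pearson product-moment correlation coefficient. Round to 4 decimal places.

0.2667

S_xy = nΣxy − ΣxΣy = 11·10605 − 93·1184 = 116655 − 110112 = 6543
S_xx = nΣx² − (Σx)² = 11·855 − 93² = 9405 − 8649 = 756
S_yy = nΣy² − (Σy)² = 11·199804 − 1184² = 2197844 − 1401856 = 795988
r = S_xy / √(S_xx·S_yy) = 6543 / √(756·795988) = 6543 / √601766928 = 6543 / 24530.9382 = 0.2667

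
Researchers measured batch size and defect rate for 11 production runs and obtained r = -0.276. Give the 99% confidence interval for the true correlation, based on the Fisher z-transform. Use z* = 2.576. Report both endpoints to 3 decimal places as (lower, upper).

(-0.832, 0.556)

Fisher z: z_r = atanh(r) = ½·ln((1+(-0.276))/(1−(-0.276))) = -0.283347
SE(z) = 1/√(n−3) = 1/√8 = 0.353553
99% ⇒ z* = 2.576; margin = 2.576·0.353553 = 0.910753
CI on z-scale: (-1.194100, 0.627406)
Back-transform: tanh(-1.194100) = -0.831846, tanh(0.627406) = 0.556263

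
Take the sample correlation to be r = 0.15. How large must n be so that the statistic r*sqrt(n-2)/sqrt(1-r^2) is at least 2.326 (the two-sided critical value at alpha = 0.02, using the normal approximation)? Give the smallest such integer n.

238

Need r·√(n−2)/√(1−r²) ≥ 2.326
√(n−2) ≥ 2.326·√(1−0.0225) / 0.15 = 2.326·0.988686 / 0.15 = 15.3312
n−2 ≥ 235.0457  ⇒  n ≥ 237.0457
Smallest integer n = 238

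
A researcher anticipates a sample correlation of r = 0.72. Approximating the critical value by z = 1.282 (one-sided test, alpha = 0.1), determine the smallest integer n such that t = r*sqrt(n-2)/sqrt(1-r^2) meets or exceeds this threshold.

r√(n−2)/√(1−r²) ≥ 1.282  ⇔  n−2 ≥ (1.282)²·(1−r²)/r²
(1−r²)/r² = (1−0.5184)/0.5184 = 0.9290
n ≥ 2 + 1.643524·0.9290 = 2 + 1.5268 = 3.5268
⌈3.5268⌉ = 4

4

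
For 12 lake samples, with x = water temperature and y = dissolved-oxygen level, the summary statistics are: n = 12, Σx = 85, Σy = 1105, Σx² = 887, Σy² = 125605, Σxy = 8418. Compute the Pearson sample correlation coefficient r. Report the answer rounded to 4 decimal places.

Numerator: nΣxy − (Σx)(Σy) = 12·8418 − (85)(1105) = 7091
Denominator: √[(nΣx²−(Σx)²)(nΣy²−(Σy)²)]
  nΣx²−(Σx)² = 12·887 − 7225 = 3419;  nΣy²−(Σy)² = 12·125605 − 1221025 = 286235
  √(3419·286235) = √978637465 = 31283.1818
r = 7091 / 31283.1818 = 0.2267

0.2267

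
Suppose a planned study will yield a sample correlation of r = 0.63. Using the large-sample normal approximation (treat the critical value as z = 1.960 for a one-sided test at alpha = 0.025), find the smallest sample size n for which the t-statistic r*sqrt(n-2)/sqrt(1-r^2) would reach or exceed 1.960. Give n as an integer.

Need r·√(n−2)/√(1−r²) ≥ 1.960
√(n−2) ≥ 1.960·√(1−0.3969) / 0.63 = 1.960·0.776595 / 0.63 = 2.4161
n−2 ≥ 5.8375  ⇒  n ≥ 7.8375
Smallest integer n = 8

8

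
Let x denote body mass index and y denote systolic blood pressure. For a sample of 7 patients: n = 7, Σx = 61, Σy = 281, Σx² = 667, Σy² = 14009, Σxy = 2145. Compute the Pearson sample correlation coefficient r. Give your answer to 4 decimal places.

-0.4996

Numerator: nΣxy − (Σx)(Σy) = 7·2145 − (61)(281) = -2126
Denominator: √[(nΣx²−(Σx)²)(nΣy²−(Σy)²)]
  nΣx²−(Σx)² = 7·667 − 3721 = 948;  nΣy²−(Σy)² = 7·14009 − 78961 = 19102
  √(948·19102) = √18108696 = 4255.4314
r = -2126 / 4255.4314 = -0.4996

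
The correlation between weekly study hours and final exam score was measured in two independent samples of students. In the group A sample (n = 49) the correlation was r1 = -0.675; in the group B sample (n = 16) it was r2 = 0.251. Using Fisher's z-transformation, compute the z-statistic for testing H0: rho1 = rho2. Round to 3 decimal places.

z1 = atanh(-0.675) = -0.819872,  z2 = atanh(0.251) = 0.256480
SE = √(1/(n1−3) + 1/(n2−3)) = √(1/46 + 1/13) = √(0.0217391 + 0.0769231) = √0.0986622 = 0.314105
z = (z1 − z2)/SE = (-0.819872 − 0.256480) / 0.314105 = -1.076352 / 0.314105 = -3.427

-3.427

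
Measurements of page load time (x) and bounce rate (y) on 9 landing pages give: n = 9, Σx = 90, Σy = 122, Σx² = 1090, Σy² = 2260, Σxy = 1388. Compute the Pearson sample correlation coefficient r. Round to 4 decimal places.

0.4950

Numerator: nΣxy − (Σx)(Σy) = 9·1388 − (90)(122) = 1512
Denominator: √[(nΣx²−(Σx)²)(nΣy²−(Σy)²)]
  nΣx²−(Σx)² = 9·1090 − 8100 = 1710;  nΣy²−(Σy)² = 9·2260 − 14884 = 5456
  √(1710·5456) = √9329760 = 3054.4656
r = 1512 / 3054.4656 = 0.4950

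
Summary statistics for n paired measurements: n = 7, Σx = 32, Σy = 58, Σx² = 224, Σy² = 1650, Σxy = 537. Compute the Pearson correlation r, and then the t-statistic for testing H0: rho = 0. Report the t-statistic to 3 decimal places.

4.666

S_xy = nΣxy − ΣxΣy = 7·537 − 32·58 = 3759 − 1856 = 1903
S_xx = nΣx² − (Σx)² = 7·224 − 32² = 1568 − 1024 = 544
S_yy = nΣy² − (Σy)² = 7·1650 − 58² = 11550 − 3364 = 8186
r = S_xy / √(S_xx·S_yy) = 1903 / √(544·8186) = 1903 / √4453184 = 1903 / 2110.2569 = 0.9018
t = r·√(n−2)/√(1−r²) = 0.9018·√5 / √(1−0.813243) = 2.016486 / 0.432154 = 4.666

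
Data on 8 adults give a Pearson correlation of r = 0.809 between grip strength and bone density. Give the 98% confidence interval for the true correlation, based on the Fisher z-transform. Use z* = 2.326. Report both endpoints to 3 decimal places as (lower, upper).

Fisher z: z_r = atanh(r) = ½·ln((1+0.809)/(1−0.809)) = 1.124128
SE(z) = 1/√(n−3) = 1/√5 = 0.447214
98% ⇒ z* = 2.326; margin = 2.326·0.447214 = 1.040220
CI on z-scale: (0.083908, 2.164348)
Back-transform: tanh(0.083908) = 0.083712, tanh(2.164348) = 0.973974

(0.084, 0.974)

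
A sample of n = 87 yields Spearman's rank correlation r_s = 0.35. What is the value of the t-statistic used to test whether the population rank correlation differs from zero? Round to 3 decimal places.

t = r_s·√(n−2) / √(1−r_s²) with r_s = 0.35, n = 87
  = 0.35·√85 / √(1 − 0.1225)
  = 0.35·9.219544 / 0.936750
  = 3.226840 / 0.936750 = 3.445

3.445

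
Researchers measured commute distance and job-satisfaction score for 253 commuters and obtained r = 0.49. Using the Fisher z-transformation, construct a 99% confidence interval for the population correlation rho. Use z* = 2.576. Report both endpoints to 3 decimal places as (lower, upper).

(0.357, 0.604)

z_r = atanh(0.49) = 0.536060;  SE = 1/√(n−3) = 1/√250 = 0.063246
z-limits: 0.536060 ± 2.576·0.063246 = 0.536060 ± 0.162922 = [0.373138, 0.698982]
ρ-limits: (tanh 0.373138, tanh 0.698982) = (0.357, 0.604)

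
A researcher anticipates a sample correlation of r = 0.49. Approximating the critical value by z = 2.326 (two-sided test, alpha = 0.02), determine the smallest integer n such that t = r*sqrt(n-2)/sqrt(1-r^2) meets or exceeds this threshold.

20

r√(n−2)/√(1−r²) ≥ 2.326  ⇔  n−2 ≥ (2.326)²·(1−r²)/r²
(1−r²)/r² = (1−0.2401)/0.2401 = 3.1649
n ≥ 2 + 5.410276·3.1649 = 2 + 17.1230 = 19.1230
⌈19.1230⌉ = 20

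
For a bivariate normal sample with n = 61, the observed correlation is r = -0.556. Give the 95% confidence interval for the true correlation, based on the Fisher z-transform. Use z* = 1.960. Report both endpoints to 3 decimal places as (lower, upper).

(-0.709, -0.354)

z_r = atanh(-0.556) = -0.627025;  SE = 1/√(n−3) = 1/√58 = 0.131306
z-limits: -0.627025 ± 1.960·0.131306 = -0.627025 ± 0.257360 = [-0.884385, -0.369665]
ρ-limits: (tanh -0.884385, tanh -0.369665) = (-0.709, -0.354)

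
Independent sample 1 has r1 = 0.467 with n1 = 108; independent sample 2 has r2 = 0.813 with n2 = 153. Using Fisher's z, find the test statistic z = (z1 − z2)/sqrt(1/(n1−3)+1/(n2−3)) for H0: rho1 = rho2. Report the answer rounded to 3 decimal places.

Fisher z-transforms: z1 = atanh(0.467) = 0.506227, z2 = atanh(0.813) = 1.135815; difference d = -0.629588
Var(d) = 1/105 + 1/150 = 0.0095238 + 0.0066667 = 0.0161905
z = d/√Var(d) = -0.629588 / √0.0161905 = -0.629588 / 0.127242 = -4.948

-4.948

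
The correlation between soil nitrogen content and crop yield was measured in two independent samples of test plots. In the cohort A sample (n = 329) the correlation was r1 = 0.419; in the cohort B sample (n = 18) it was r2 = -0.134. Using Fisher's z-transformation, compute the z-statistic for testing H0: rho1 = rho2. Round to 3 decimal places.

Fisher z-transforms: z1 = atanh(0.419) = 0.446478, z2 = atanh(-0.134) = -0.134811; difference d = 0.581289
Var(d) = 1/326 + 1/15 = 0.0030675 + 0.0666667 = 0.0697342
z = d/√Var(d) = 0.581289 / √0.0697342 = 0.581289 / 0.264072 = 2.201

2.201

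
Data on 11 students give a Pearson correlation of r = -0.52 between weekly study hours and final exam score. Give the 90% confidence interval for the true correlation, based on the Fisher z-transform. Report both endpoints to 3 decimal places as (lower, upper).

(-0.820, 0.005)

z_r = atanh(-0.52) = -0.576340;  SE = 1/√(n−3) = 1/√8 = 0.353553
z-limits: -0.576340 ± 1.645·0.353553 = -0.576340 ± 0.581595 = [-1.157935, 0.005255]
ρ-limits: (tanh -1.157935, tanh 0.005255) = (-0.820, 0.005)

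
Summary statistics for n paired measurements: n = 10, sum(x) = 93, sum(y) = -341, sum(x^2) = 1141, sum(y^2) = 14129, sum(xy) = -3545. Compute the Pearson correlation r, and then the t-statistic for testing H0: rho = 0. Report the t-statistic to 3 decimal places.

-1.424

S_xy = nΣxy − ΣxΣy = 10·(-3545) − 93·(-341) = -35450 − (-31713) = -3737
S_xx = nΣx² − (Σx)² = 10·1141 − 93² = 11410 − 8649 = 2761
S_yy = nΣy² − (Σy)² = 10·14129 − (-341)² = 141290 − 116281 = 25009
r = S_xy / √(S_xx·S_yy) = -3737 / √(2761·25009) = -3737 / √69049849 = -3737 / 8309.6239 = -0.4497
t = r·√(n−2)/√(1−r²) = -0.4497·√8 / √(1−0.202230) = -1.271944 / 0.893180 = -1.424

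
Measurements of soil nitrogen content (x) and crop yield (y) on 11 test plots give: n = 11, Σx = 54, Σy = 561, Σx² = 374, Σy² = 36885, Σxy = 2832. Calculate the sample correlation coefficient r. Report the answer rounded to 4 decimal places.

0.0822

S_xy = nΣxy − ΣxΣy = 11·2832 − 54·561 = 31152 − 30294 = 858
S_xx = nΣx² − (Σx)² = 11·374 − 54² = 4114 − 2916 = 1198
S_yy = nΣy² − (Σy)² = 11·36885 − 561² = 405735 − 314721 = 91014
r = S_xy / √(S_xx·S_yy) = 858 / √(1198·91014) = 858 / √109034772 = 858 / 10441.9717 = 0.0822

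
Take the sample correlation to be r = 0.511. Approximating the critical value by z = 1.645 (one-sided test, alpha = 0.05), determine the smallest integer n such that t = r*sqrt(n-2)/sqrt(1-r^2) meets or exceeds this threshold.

10

Need r·√(n−2)/√(1−r²) ≥ 1.645
√(n−2) ≥ 1.645·√(1−0.261121) / 0.511 = 1.645·0.859581 / 0.511 = 2.7671
n−2 ≥ 7.6568  ⇒  n ≥ 9.6568
Smallest integer n = 10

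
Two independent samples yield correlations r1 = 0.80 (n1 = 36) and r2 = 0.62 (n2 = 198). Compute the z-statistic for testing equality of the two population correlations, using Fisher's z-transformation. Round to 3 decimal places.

Fisher z-transforms: z1 = atanh(0.80) = 1.098612, z2 = atanh(0.62) = 0.725005; difference d = 0.373607
Var(d) = 1/33 + 1/195 = 0.0303030 + 0.0051282 = 0.0354312
z = d/√Var(d) = 0.373607 / √0.0354312 = 0.373607 / 0.188232 = 1.985

1.985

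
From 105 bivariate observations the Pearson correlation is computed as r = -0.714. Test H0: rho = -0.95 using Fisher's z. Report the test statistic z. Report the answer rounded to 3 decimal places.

Fisher z: atanh(-0.714) = -0.895297, atanh(-0.95) = -1.831781
z = (z_r − z_0)·√(n−3) = (-0.895297 − (-1.831781))·√102 = 0.936484 · 10.099505 = 9.458

9.458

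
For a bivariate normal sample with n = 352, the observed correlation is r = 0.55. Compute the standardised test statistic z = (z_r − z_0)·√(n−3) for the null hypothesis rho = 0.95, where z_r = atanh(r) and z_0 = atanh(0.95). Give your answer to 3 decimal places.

Fisher z: atanh(0.55) = 0.618381, atanh(0.95) = 1.831781
z = (z_r − z_0)·√(n−3) = (0.618381 − 1.831781)·√349 = -1.213400 · 18.681542 = -22.668

-22.668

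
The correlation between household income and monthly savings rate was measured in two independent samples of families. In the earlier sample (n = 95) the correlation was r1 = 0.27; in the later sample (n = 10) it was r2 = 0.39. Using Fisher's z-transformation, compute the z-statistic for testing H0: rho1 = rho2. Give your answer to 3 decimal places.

Fisher z-transforms: z1 = atanh(0.27) = 0.276864, z2 = atanh(0.39) = 0.411800; difference d = -0.134936
Var(d) = 1/92 + 1/7 = 0.0108696 + 0.1428571 = 0.1537267
z = d/√Var(d) = -0.134936 / √0.1537267 = -0.134936 / 0.392080 = -0.344

-0.344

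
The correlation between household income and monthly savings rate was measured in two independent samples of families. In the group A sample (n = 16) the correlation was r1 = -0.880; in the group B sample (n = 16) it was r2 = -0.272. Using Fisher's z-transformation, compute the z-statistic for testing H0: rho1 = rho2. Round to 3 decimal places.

Fisher z-transforms: z1 = atanh(-0.880) = -1.375768, z2 = atanh(-0.272) = -0.279022; difference d = -1.096746
Var(d) = 1/13 + 1/13 = 0.0769231 + 0.0769231 = 0.1538462
z = d/√Var(d) = -1.096746 / √0.1538462 = -1.096746 / 0.392232 = -2.796

-2.796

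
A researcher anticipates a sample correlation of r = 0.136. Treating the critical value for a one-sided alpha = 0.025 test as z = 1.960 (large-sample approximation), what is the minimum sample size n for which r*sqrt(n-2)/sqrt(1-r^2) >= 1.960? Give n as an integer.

206

r√(n−2)/√(1−r²) ≥ 1.960  ⇔  n−2 ≥ (1.960)²·(1−r²)/r²
(1−r²)/r² = (1−0.018496)/0.018496 = 53.0657
n ≥ 2 + 3.8416·53.0657 = 2 + 203.8572 = 205.8572
⌈205.8572⌉ = 206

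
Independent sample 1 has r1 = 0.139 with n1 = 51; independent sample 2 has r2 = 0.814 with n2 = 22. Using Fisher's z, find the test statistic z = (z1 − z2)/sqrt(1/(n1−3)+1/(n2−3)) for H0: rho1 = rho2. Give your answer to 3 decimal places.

Fisher z-transforms: z1 = atanh(0.139) = 0.139906, z2 = atanh(0.814) = 1.138771; difference d = -0.998865
Var(d) = 1/48 + 1/19 = 0.0208333 + 0.0526316 = 0.0734649
z = d/√Var(d) = -0.998865 / √0.0734649 = -0.998865 / 0.271044 = -3.685

-3.685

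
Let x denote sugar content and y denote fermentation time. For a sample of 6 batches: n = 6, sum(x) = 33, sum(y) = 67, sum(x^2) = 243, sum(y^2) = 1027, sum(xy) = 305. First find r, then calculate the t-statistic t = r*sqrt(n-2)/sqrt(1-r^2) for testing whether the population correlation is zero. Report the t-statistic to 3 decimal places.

S_xy = nΣxy − ΣxΣy = 6·305 − 33·67 = 1830 − 2211 = -381
S_xx = nΣx² − (Σx)² = 6·243 − 33² = 1458 − 1089 = 369
S_yy = nΣy² − (Σy)² = 6·1027 − 67² = 6162 − 4489 = 1673
r = S_xy / √(S_xx·S_yy) = -381 / √(369·1673) = -381 / √617337 = -381 / 785.7080 = -0.4849
t = r·√(n−2)/√(1−r²) = -0.4849·√4 / √(1−0.235128) = -0.969800 / 0.874570 = -1.109

-1.109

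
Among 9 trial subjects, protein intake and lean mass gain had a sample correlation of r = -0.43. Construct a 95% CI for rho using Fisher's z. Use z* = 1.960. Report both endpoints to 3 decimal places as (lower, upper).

(-0.851, 0.328)

Fisher z: z_r = atanh(r) = ½·ln((1+(-0.43))/(1−(-0.43))) = -0.459897
SE(z) = 1/√(n−3) = 1/√6 = 0.408248
95% ⇒ z* = 1.960; margin = 1.960·0.408248 = 0.800166
CI on z-scale: (-1.260063, 0.340269)
Back-transform: tanh(-1.260063) = -0.851081, tanh(0.340269) = 0.327718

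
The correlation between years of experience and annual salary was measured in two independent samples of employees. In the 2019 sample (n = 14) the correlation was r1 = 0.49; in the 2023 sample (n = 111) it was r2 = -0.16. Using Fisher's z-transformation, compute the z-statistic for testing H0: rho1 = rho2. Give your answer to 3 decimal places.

2.204

Fisher z-transforms: z1 = atanh(0.49) = 0.536060, z2 = atanh(-0.16) = -0.161387; difference d = 0.697447
Var(d) = 1/11 + 1/108 = 0.0909091 + 0.0092593 = 0.1001684
z = d/√Var(d) = 0.697447 / √0.1001684 = 0.697447 / 0.316494 = 2.204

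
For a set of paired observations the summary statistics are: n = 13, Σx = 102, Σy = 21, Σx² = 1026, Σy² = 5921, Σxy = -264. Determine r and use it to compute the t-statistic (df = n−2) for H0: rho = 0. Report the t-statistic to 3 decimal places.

-1.329

S_xy = nΣxy − ΣxΣy = 13·(-264) − 102·21 = -3432 − 2142 = -5574
S_xx = nΣx² − (Σx)² = 13·1026 − 102² = 13338 − 10404 = 2934
S_yy = nΣy² − (Σy)² = 13·5921 − 21² = 76973 − 441 = 76532
r = S_xy / √(S_xx·S_yy) = -5574 / √(2934·76532) = -5574 / √224544888 = -5574 / 14984.8219 = -0.3720
t = r·√(n−2)/√(1−r²) = -0.3720·√11 / √(1−0.138384) = -1.233784 / 0.928233 = -1.329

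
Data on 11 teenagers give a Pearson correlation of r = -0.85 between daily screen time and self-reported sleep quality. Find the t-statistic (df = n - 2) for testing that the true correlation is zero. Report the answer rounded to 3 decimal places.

-4.841

t = r·√(n−2) / √(1−r²) with r = -0.85, n = 11
  = -0.85·√9 / √(1 − 0.7225)
  = -0.85·3.000000 / 0.526783
  = -2.550000 / 0.526783 = -4.841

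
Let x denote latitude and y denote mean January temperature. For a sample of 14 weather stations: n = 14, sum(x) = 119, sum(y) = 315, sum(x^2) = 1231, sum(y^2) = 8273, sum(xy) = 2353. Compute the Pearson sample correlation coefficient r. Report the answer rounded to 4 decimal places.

-0.6361

Numerator: nΣxy − (Σx)(Σy) = 14·2353 − (119)(315) = -4543
Denominator: √[(nΣx²−(Σx)²)(nΣy²−(Σy)²)]
  nΣx²−(Σx)² = 14·1231 − 14161 = 3073;  nΣy²−(Σy)² = 14·8273 − 99225 = 16597
  √(3073·16597) = √51002581 = 7141.6091
r = -4543 / 7141.6091 = -0.6361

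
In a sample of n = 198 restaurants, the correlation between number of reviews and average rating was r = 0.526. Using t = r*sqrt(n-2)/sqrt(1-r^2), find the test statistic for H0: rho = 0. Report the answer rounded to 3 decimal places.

8.659

t = r·√(n−2) / √(1−r²) with r = 0.526, n = 198
  = 0.526·√196 / √(1 − 0.276676)
  = 0.526·14.000000 / 0.850485
  = 7.364000 / 0.850485 = 8.659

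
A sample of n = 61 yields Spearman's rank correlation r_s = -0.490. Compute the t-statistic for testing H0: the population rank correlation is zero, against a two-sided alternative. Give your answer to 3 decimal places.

-4.318

t = r_s·√(n−2) / √(1−r_s²) with r_s = -0.490, n = 61
  = -0.490·√59 / √(1 − 0.240100)
  = -0.490·7.681146 / 0.871722
  = -3.763762 / 0.871722 = -4.318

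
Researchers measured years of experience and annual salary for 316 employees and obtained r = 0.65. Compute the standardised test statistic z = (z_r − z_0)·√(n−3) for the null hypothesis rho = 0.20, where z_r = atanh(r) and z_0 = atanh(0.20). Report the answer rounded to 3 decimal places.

10.130

Fisher z: atanh(0.65) = 0.775299, atanh(0.20) = 0.202733
z = (z_r − z_0)·√(n−3) = (0.775299 − 0.202733)·√313 = 0.572566 · 17.691806 = 10.130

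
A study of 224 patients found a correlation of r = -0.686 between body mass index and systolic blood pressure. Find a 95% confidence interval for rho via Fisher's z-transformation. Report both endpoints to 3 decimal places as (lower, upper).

z_r = atanh(-0.686) = -0.840361;  SE = 1/√(n−3) = 1/√221 = 0.067267
z-limits: -0.840361 ± 1.960·0.067267 = -0.840361 ± 0.131843 = [-0.972204, -0.708518]
ρ-limits: (tanh -0.972204, tanh -0.708518) = (-0.750, -0.610)

(-0.750, -0.610)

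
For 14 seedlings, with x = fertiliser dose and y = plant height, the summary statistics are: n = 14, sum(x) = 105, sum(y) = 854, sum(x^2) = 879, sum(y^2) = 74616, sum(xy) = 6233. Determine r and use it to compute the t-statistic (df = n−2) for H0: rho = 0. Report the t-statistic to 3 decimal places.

Numerator: nΣxy − (Σx)(Σy) = 14·6233 − (105)(854) = -2408
Denominator: √[(nΣx²−(Σx)²)(nΣy²−(Σy)²)]
  nΣx²−(Σx)² = 14·879 − 11025 = 1281;  nΣy²−(Σy)² = 14·74616 − 729316 = 315308
  √(1281·315308) = √403909548 = 20097.5010
r = -2408 / 20097.5010 = -0.1198
t = r·√(n−2)/√(1−r²) = -0.1198·√12 / √(1−0.014352) = -0.414999 / 0.992798 = -0.418

-0.418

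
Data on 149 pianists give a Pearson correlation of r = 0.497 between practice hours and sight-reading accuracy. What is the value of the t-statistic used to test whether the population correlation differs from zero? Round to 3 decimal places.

1 − r² = 1 − 0.247009 = 0.752991;  √(1−r²) = 0.867751
√(n−2) = √147 = 12.124356
t = r·√(n−2)/√(1−r²) = 0.497 · 12.124356 / 0.867751 = 6.944

6.944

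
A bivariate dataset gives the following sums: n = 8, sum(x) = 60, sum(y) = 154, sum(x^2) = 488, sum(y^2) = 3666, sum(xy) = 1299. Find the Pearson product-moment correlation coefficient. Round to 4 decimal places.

0.8820

S_xy = nΣxy − ΣxΣy = 8·1299 − 60·154 = 10392 − 9240 = 1152
S_xx = nΣx² − (Σx)² = 8·488 − 60² = 3904 − 3600 = 304
S_yy = nΣy² − (Σy)² = 8·3666 − 154² = 29328 − 23716 = 5612
r = S_xy / √(S_xx·S_yy) = 1152 / √(304·5612) = 1152 / √1706048 = 1152 / 1306.1577 = 0.8820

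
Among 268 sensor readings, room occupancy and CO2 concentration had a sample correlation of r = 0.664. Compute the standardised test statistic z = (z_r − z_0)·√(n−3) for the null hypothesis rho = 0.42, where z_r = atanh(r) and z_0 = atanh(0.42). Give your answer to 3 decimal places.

z_r = atanh(0.664) = 0.799934,  z_0 = atanh(0.42) = 0.447692
SE = 1/√(n−3) = 1/√265 = 0.061430
z = (z_r − z_0)/SE = (0.799934 − 0.447692) / 0.061430 = 0.352242 / 0.061430 = 5.734

5.734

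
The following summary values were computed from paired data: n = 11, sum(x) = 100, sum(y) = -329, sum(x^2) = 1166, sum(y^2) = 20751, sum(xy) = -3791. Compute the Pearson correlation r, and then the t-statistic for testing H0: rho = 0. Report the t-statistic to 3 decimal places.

-1.632

S_xy = nΣxy − ΣxΣy = 11·(-3791) − 100·(-329) = -41701 − (-32900) = -8801
S_xx = nΣx² − (Σx)² = 11·1166 − 100² = 12826 − 10000 = 2826
S_yy = nΣy² − (Σy)² = 11·20751 − (-329)² = 228261 − 108241 = 120020
r = S_xy / √(S_xx·S_yy) = -8801 / √(2826·120020) = -8801 / √339176520 = -8801 / 18416.7456 = -0.4779
t = r·√(n−2)/√(1−r²) = -0.4779·√9 / √(1−0.228388) = -1.433700 / 0.878414 = -1.632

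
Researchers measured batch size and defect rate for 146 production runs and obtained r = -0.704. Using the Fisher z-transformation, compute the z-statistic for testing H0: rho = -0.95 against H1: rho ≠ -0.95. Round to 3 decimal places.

Fisher z: atanh(-0.704) = -0.875187, atanh(-0.95) = -1.831781
z = (z_r − z_0)·√(n−3) = (-0.875187 − (-1.831781))·√143 = 0.956594 · 11.958261 = 11.439

11.439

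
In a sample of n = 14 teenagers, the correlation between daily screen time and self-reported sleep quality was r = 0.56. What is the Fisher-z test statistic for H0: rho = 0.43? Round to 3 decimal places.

Fisher z: atanh(0.56) = 0.632833, atanh(0.43) = 0.459897
z = (z_r − z_0)·√(n−3) = (0.632833 − 0.459897)·√11 = 0.172936 · 3.316625 = 0.574

0.574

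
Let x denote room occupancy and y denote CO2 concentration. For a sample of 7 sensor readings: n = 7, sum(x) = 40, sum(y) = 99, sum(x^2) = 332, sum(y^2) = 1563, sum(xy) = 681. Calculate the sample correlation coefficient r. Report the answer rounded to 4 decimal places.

0.8883

S_xy = nΣxy − ΣxΣy = 7·681 − 40·99 = 4767 − 3960 = 807
S_xx = nΣx² − (Σx)² = 7·332 − 40² = 2324 − 1600 = 724
S_yy = nΣy² − (Σy)² = 7·1563 − 99² = 10941 − 9801 = 1140
r = S_xy / √(S_xx·S_yy) = 807 / √(724·1140) = 807 / √825360 = 807 / 908.4933 = 0.8883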